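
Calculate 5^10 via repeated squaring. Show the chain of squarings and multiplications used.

Computing 5^10 by squaring (build up from 5^1; each line after the first costs one multiplication):

5^1 = 5
5^2 = (5^1)^2 = 5^2 = 25
5^4 = (5^2)^2 = 25^2 = 625
5^5 = 5 * 5^4 = 5 * 625 = 3125
5^10 = (5^5)^2 = 3125^2 = 9765625

Result: 9765625
Multiplications needed: 4 (4 lines after 5^1)

5^10 = 9765625. Using exponentiation by squaring, this requires 4 multiplications. The key idea: if the exponent is even, square the half-power; if odd, multiply by the base once.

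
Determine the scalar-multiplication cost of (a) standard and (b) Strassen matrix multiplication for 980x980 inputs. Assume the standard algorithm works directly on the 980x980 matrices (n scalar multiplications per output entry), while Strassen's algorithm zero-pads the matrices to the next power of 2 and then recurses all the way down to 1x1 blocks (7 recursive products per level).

Matrix multiplication for 980x980 matrices:

Strassen's algorithm requires power-of-2 dimensions. Pad 980x980 to 1024x1024 (next power of 2).

Standard algorithm: 980^3 = 941192000 multiplications
Strassen's algorithm: 7^(log2(1024)) = 7^10 = 282475249 multiplications
Savings: 941192000 - 282475249 = 658716751 multiplications

Standard: 941192000 multiplications (980^3). Strassen: 282475249 multiplications (7^10, after padding to 1024x1024). Strassen reduces 8 recursive multiplications to 7 at each level.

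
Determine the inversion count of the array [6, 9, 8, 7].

Finding inversions in [6, 9, 8, 7]:

(1, 2): arr[1]=9 > arr[2]=8
(1, 3): arr[1]=9 > arr[3]=7
(2, 3): arr[2]=8 > arr[3]=7

Total inversions: 3

The array has 3 inversion(s): (1,2), (1,3), (2,3). Each pair (i,j) satisfies i < j and arr[i] > arr[j].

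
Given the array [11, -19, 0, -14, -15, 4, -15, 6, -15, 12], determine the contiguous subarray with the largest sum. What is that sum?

Using Kadane's algorithm on [11, -19, 0, -14, -15, 4, -15, 6, -15, 12]:

Scanning through the array:
Position 1 (value -19): max_ending_here = -8, max_so_far = 11
Position 2 (value 0): max_ending_here = 0, max_so_far = 11
Position 3 (value -14): max_ending_here = -14, max_so_far = 11
Position 4 (value -15): max_ending_here = -15, max_so_far = 11
Position 5 (value 4): max_ending_here = 4, max_so_far = 11
Position 6 (value -15): max_ending_here = -11, max_so_far = 11
Position 7 (value 6): max_ending_here = 6, max_so_far = 11
Position 8 (value -15): max_ending_here = -9, max_so_far = 11
Position 9 (value 12): max_ending_here = 12, max_so_far = 12

Maximum subarray: [12]
Maximum sum: 12

The maximum subarray is [12] with sum 12. This subarray runs from index 9 to index 9.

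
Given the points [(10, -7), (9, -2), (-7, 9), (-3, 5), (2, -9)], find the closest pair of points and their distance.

Computing all pairwise distances among 5 points:

d((10, -7), (9, -2)) = 5.099 <-- minimum
d((10, -7), (-7, 9)) = 23.3452
d((10, -7), (-3, 5)) = 17.6918
d((10, -7), (2, -9)) = 8.2462
d((9, -2), (-7, 9)) = 19.4165
d((9, -2), (-3, 5)) = 13.8924
d((9, -2), (2, -9)) = 9.8995
d((-7, 9), (-3, 5)) = 5.6569
d((-7, 9), (2, -9)) = 20.1246
d((-3, 5), (2, -9)) = 14.8661

Closest pair: (10, -7) and (9, -2) with distance 5.099

The closest pair is (10, -7) and (9, -2) with Euclidean distance 5.099. For 5 points, brute-force pairwise comparison is shown above. For large n, the divide-and-conquer algorithm (sort by x, recurse on halves, check the dividing strip) achieves O(n log n).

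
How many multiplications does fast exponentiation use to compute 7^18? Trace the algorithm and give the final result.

Computing 7^18 by squaring (build up from 7^1; each line after the first costs one multiplication):

7^1 = 7
7^2 = (7^1)^2 = 7^2 = 49
7^4 = (7^2)^2 = 49^2 = 2401
7^8 = (7^4)^2 = 2401^2 = 5764801
7^9 = 7 * 7^8 = 7 * 5764801 = 40353607
7^18 = (7^9)^2 = 40353607^2 = 1628413597910449

Result: 1628413597910449
Multiplications needed: 5 (5 lines after 7^1)

7^18 = 1628413597910449. Using exponentiation by squaring, this requires 5 multiplications. The key idea: if the exponent is even, square the half-power; if odd, multiply by the base once.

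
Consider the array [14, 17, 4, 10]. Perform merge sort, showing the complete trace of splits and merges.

Merge sort trace:

Split: [14, 17, 4, 10] -> [14, 17] and [4, 10]
  Split: [14, 17] -> [14] and [17]
  Merge: [14] + [17] -> [14, 17]
  Split: [4, 10] -> [4] and [10]
  Merge: [4] + [10] -> [4, 10]
Merge: [14, 17] + [4, 10] -> [4, 10, 14, 17]

Final sorted array: [4, 10, 14, 17]

The merge sort proceeds by recursively splitting the array and merging sorted halves.
After all merges, the sorted array is [4, 10, 14, 17].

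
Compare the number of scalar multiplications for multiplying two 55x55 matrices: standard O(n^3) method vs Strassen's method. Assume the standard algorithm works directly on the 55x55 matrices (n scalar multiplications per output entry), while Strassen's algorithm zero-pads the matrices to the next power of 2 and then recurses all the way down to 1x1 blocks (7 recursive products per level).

Matrix multiplication for 55x55 matrices:

Strassen's algorithm requires power-of-2 dimensions. Pad 55x55 to 64x64 (next power of 2).

Standard algorithm: 55^3 = 166375 multiplications
Strassen's algorithm: 7^(log2(64)) = 7^6 = 117649 multiplications
Savings: 166375 - 117649 = 48726 multiplications

Standard: 166375 multiplications (55^3). Strassen: 117649 multiplications (7^6, after padding to 64x64). Strassen reduces 8 recursive multiplications to 7 at each level.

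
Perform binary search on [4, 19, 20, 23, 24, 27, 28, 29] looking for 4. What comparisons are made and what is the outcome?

Binary search for 4 in [4, 19, 20, 23, 24, 27, 28, 29]:

lo=0, hi=7, mid=3, arr[mid]=23 -> 23 > 4, search left half
lo=0, hi=2, mid=1, arr[mid]=19 -> 19 > 4, search left half
lo=0, hi=0, mid=0, arr[mid]=4 -> Found target at index 0!

Binary search finds 4 at index 0 after 3 comparisons. The search repeatedly halves the search space by comparing with the middle element.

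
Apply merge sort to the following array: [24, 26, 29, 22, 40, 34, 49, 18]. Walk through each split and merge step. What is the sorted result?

Merge sort trace:

Split: [24, 26, 29, 22, 40, 34, 49, 18] -> [24, 26, 29, 22] and [40, 34, 49, 18]
  Split: [24, 26, 29, 22] -> [24, 26] and [29, 22]
    Split: [24, 26] -> [24] and [26]
    Merge: [24] + [26] -> [24, 26]
    Split: [29, 22] -> [29] and [22]
    Merge: [29] + [22] -> [22, 29]
  Merge: [24, 26] + [22, 29] -> [22, 24, 26, 29]
  Split: [40, 34, 49, 18] -> [40, 34] and [49, 18]
    Split: [40, 34] -> [40] and [34]
    Merge: [40] + [34] -> [34, 40]
    Split: [49, 18] -> [49] and [18]
    Merge: [49] + [18] -> [18, 49]
  Merge: [34, 40] + [18, 49] -> [18, 34, 40, 49]
Merge: [22, 24, 26, 29] + [18, 34, 40, 49] -> [18, 22, 24, 26, 29, 34, 40, 49]

Final sorted array: [18, 22, 24, 26, 29, 34, 40, 49]

The merge sort proceeds by recursively splitting the array and merging sorted halves.
After all merges, the sorted array is [18, 22, 24, 26, 29, 34, 40, 49].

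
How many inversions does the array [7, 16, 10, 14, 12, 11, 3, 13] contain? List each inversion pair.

Finding inversions in [7, 16, 10, 14, 12, 11, 3, 13]:

(0, 6): arr[0]=7 > arr[6]=3
(1, 2): arr[1]=16 > arr[2]=10
(1, 3): arr[1]=16 > arr[3]=14
(1, 4): arr[1]=16 > arr[4]=12
(1, 5): arr[1]=16 > arr[5]=11
(1, 6): arr[1]=16 > arr[6]=3
(1, 7): arr[1]=16 > arr[7]=13
(2, 6): arr[2]=10 > arr[6]=3
(3, 4): arr[3]=14 > arr[4]=12
(3, 5): arr[3]=14 > arr[5]=11
(3, 6): arr[3]=14 > arr[6]=3
(3, 7): arr[3]=14 > arr[7]=13
(4, 5): arr[4]=12 > arr[5]=11
(4, 6): arr[4]=12 > arr[6]=3
(5, 6): arr[5]=11 > arr[6]=3

Total inversions: 15

The array has 15 inversion(s): (0,6), (1,2), (1,3), (1,4), (1,5), (1,6), (1,7), (2,6), (3,4), (3,5), (3,6), (3,7), (4,5), (4,6), (5,6). Each pair (i,j) satisfies i < j and arr[i] > arr[j].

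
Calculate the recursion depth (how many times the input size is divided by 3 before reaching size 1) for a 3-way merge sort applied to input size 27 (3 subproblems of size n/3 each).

For divide and conquer with division factor 3:

Problem sizes at each level:
Level 0: 27
Level 1: 9
Level 2: 3
Level 3: 1

The root is level 0 and the size-1 base case is level 3 (the tree spans levels 0 through 3, i.e. 4 levels counting the root), so the depth is the number of divisions: log_3(27) = 3

The recursion tree depth is log_3(27) = 3. At each level, the problem size is divided by 3, so it takes 3 divisions to reduce to a base case of size 1. The algorithm makes 3 recursive calls at each level.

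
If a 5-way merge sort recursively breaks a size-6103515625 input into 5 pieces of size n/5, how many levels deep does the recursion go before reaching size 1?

For divide and conquer with division factor 5:

Problem sizes at each level:
Level 0: 6103515625
Level 1: 1220703125
Level 2: 244140625
Level 3: 48828125
Level 4: 9765625
Level 5: 1953125
Level 6: 390625
Level 7: 78125
Level 8: 15625
Level 9: 3125
Level 10: 625
Level 11: 125
Level 12: 25
Level 13: 5
Level 14: 1

The root is level 0 and the size-1 base case is level 14 (the tree spans levels 0 through 14, i.e. 15 levels counting the root), so the depth is the number of divisions: log_5(6103515625) = 14

The recursion tree depth is log_5(6103515625) = 14. At each level, the problem size is divided by 5, so it takes 14 divisions to reduce to a base case of size 1. The algorithm makes 5 recursive calls at each level.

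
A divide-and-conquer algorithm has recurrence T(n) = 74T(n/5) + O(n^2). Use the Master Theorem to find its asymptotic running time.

Master Theorem for T(n) = 74T(n/5) + O(n^2):

a = 74, b = 5, c = 2
log_b(a) = log_5(74) = 2.6743

Case 1: c = 2 < log_5(74) = 2.6743
T(n) = O(n^(log_5 74))

For T(n) = 74T(n/5) + O(n^2): log_5(74) = 2.6743. This is Case 1 of the Master Theorem (c < log_b(a), work dominated by leaves), giving O(n^(log_5 74)).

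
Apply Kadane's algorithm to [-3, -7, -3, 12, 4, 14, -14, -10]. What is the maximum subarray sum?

Using Kadane's algorithm on [-3, -7, -3, 12, 4, 14, -14, -10]:

Scanning through the array:
Position 1 (value -7): max_ending_here = -7, max_so_far = -3
Position 2 (value -3): max_ending_here = -3, max_so_far = -3
Position 3 (value 12): max_ending_here = 12, max_so_far = 12
Position 4 (value 4): max_ending_here = 16, max_so_far = 16
Position 5 (value 14): max_ending_here = 30, max_so_far = 30
Position 6 (value -14): max_ending_here = 16, max_so_far = 30
Position 7 (value -10): max_ending_here = 6, max_so_far = 30

Maximum subarray: [12, 4, 14]
Maximum sum: 30

The maximum subarray is [12, 4, 14] with sum 30. This subarray runs from index 3 to index 5.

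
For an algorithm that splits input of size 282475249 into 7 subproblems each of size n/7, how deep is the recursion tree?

For divide and conquer with division factor 7:

Problem sizes at each level:
Level 0: 282475249
Level 1: 40353607
Level 2: 5764801
Level 3: 823543
Level 4: 117649
Level 5: 16807
Level 6: 2401
Level 7: 343
Level 8: 49
Level 9: 7
Level 10: 1

The root is level 0 and the size-1 base case is level 10 (the tree spans levels 0 through 10, i.e. 11 levels counting the root), so the depth is the number of divisions: log_7(282475249) = 10

The recursion tree depth is log_7(282475249) = 10. At each level, the problem size is divided by 7, so it takes 10 divisions to reduce to a base case of size 1. The algorithm makes 7 recursive calls at each level.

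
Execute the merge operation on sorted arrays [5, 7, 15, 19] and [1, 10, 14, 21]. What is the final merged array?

Merging process:

Compare 5 vs 1: take 1 from right. Merged: [1]
Compare 5 vs 10: take 5 from left. Merged: [1, 5]
Compare 7 vs 10: take 7 from left. Merged: [1, 5, 7]
Compare 15 vs 10: take 10 from right. Merged: [1, 5, 7, 10]
Compare 15 vs 14: take 14 from right. Merged: [1, 5, 7, 10, 14]
Compare 15 vs 21: take 15 from left. Merged: [1, 5, 7, 10, 14, 15]
Compare 19 vs 21: take 19 from left. Merged: [1, 5, 7, 10, 14, 15, 19]
Append remaining from right: [21]. Merged: [1, 5, 7, 10, 14, 15, 19, 21]

Final merged array: [1, 5, 7, 10, 14, 15, 19, 21]
Total comparisons: 7

The merged array is [1, 5, 7, 10, 14, 15, 19, 21], requiring 7 comparisons. The merge step runs in O(n) time where n is the total number of elements.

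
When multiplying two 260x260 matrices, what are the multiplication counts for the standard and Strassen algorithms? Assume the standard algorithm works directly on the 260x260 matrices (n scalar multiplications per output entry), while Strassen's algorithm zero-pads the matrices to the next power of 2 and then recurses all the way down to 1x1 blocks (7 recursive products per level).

Matrix multiplication for 260x260 matrices:

Strassen's algorithm requires power-of-2 dimensions. Pad 260x260 to 512x512 (next power of 2).

Standard algorithm: 260^3 = 17576000 multiplications
Strassen's algorithm: 7^(log2(512)) = 7^9 = 40353607 multiplications
Difference: 17576000 - 40353607 = -22777607 (Strassen uses MORE here due to padding overhead — for small or just-over-power-of-2 n, padding can outweigh the per-level savings)

Standard: 17576000 multiplications (260^3). Strassen: 40353607 multiplications (7^9, after padding to 512x512). Strassen reduces 8 recursive multiplications to 7 at each level.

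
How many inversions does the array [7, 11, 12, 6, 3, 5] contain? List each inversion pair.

Finding inversions in [7, 11, 12, 6, 3, 5]:

(0, 3): arr[0]=7 > arr[3]=6
(0, 4): arr[0]=7 > arr[4]=3
(0, 5): arr[0]=7 > arr[5]=5
(1, 3): arr[1]=11 > arr[3]=6
(1, 4): arr[1]=11 > arr[4]=3
(1, 5): arr[1]=11 > arr[5]=5
(2, 3): arr[2]=12 > arr[3]=6
(2, 4): arr[2]=12 > arr[4]=3
(2, 5): arr[2]=12 > arr[5]=5
(3, 4): arr[3]=6 > arr[4]=3
(3, 5): arr[3]=6 > arr[5]=5

Total inversions: 11

The array has 11 inversion(s): (0,3), (0,4), (0,5), (1,3), (1,4), (1,5), (2,3), (2,4), (2,5), (3,4), (3,5). Each pair (i,j) satisfies i < j and arr[i] > arr[j].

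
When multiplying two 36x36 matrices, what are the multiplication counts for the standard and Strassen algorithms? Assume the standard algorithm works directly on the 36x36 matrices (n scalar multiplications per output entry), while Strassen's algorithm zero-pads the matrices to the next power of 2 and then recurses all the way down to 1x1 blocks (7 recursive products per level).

Matrix multiplication for 36x36 matrices:

Strassen's algorithm requires power-of-2 dimensions. Pad 36x36 to 64x64 (next power of 2).

Standard algorithm: 36^3 = 46656 multiplications
Strassen's algorithm: 7^(log2(64)) = 7^6 = 117649 multiplications
Difference: 46656 - 117649 = -70993 (Strassen uses MORE here due to padding overhead — for small or just-over-power-of-2 n, padding can outweigh the per-level savings)

Standard: 46656 multiplications (36^3). Strassen: 117649 multiplications (7^6, after padding to 64x64). Strassen reduces 8 recursive multiplications to 7 at each level.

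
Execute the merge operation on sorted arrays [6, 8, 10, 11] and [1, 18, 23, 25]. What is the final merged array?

Merging process:

Compare 6 vs 1: take 1 from right. Merged: [1]
Compare 6 vs 18: take 6 from left. Merged: [1, 6]
Compare 8 vs 18: take 8 from left. Merged: [1, 6, 8]
Compare 10 vs 18: take 10 from left. Merged: [1, 6, 8, 10]
Compare 11 vs 18: take 11 from left. Merged: [1, 6, 8, 10, 11]
Append remaining from right: [18, 23, 25]. Merged: [1, 6, 8, 10, 11, 18, 23, 25]

Final merged array: [1, 6, 8, 10, 11, 18, 23, 25]
Total comparisons: 5

The merged array is [1, 6, 8, 10, 11, 18, 23, 25], requiring 5 comparisons. The merge step runs in O(n) time where n is the total number of elements.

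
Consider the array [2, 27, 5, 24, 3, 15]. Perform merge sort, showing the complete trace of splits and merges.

Merge sort trace:

Split: [2, 27, 5, 24, 3, 15] -> [2, 27, 5] and [24, 3, 15]
  Split: [2, 27, 5] -> [2] and [27, 5]
    Split: [27, 5] -> [27] and [5]
    Merge: [27] + [5] -> [5, 27]
  Merge: [2] + [5, 27] -> [2, 5, 27]
  Split: [24, 3, 15] -> [24] and [3, 15]
    Split: [3, 15] -> [3] and [15]
    Merge: [3] + [15] -> [3, 15]
  Merge: [24] + [3, 15] -> [3, 15, 24]
Merge: [2, 5, 27] + [3, 15, 24] -> [2, 3, 5, 15, 24, 27]

Final sorted array: [2, 3, 5, 15, 24, 27]

The merge sort proceeds by recursively splitting the array and merging sorted halves.
After all merges, the sorted array is [2, 3, 5, 15, 24, 27].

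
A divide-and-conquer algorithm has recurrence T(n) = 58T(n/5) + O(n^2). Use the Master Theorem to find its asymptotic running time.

Master Theorem for T(n) = 58T(n/5) + O(n^2):

a = 58, b = 5, c = 2
log_b(a) = log_5(58) = 2.5229

Case 1: c = 2 < log_5(58) = 2.5229
T(n) = O(n^(log_5 58))

For T(n) = 58T(n/5) + O(n^2): log_5(58) = 2.5229. This is Case 1 of the Master Theorem (c < log_b(a), work dominated by leaves), giving O(n^(log_5 58)).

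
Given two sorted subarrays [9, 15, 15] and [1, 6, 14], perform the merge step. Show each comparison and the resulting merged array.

Merging process:

Compare 9 vs 1: take 1 from right. Merged: [1]
Compare 9 vs 6: take 6 from right. Merged: [1, 6]
Compare 9 vs 14: take 9 from left. Merged: [1, 6, 9]
Compare 15 vs 14: take 14 from right. Merged: [1, 6, 9, 14]
Append remaining from left: [15, 15]. Merged: [1, 6, 9, 14, 15, 15]

Final merged array: [1, 6, 9, 14, 15, 15]
Total comparisons: 4

The merged array is [1, 6, 9, 14, 15, 15], requiring 4 comparisons. The merge step runs in O(n) time where n is the total number of elements.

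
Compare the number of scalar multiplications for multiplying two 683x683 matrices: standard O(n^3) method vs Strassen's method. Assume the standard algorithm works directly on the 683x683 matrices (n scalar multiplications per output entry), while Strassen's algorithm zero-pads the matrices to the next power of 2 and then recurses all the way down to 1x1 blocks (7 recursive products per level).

Matrix multiplication for 683x683 matrices:

Strassen's algorithm requires power-of-2 dimensions. Pad 683x683 to 1024x1024 (next power of 2).

Standard algorithm: 683^3 = 318611987 multiplications
Strassen's algorithm: 7^(log2(1024)) = 7^10 = 282475249 multiplications
Savings: 318611987 - 282475249 = 36136738 multiplications

Standard: 318611987 multiplications (683^3). Strassen: 282475249 multiplications (7^10, after padding to 1024x1024). Strassen reduces 8 recursive multiplications to 7 at each level.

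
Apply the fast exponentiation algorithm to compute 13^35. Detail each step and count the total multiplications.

Computing 13^35 by squaring (build up from 13^1; each line after the first costs one multiplication):

13^1 = 13
13^2 = (13^1)^2 = 13^2 = 169
13^4 = (13^2)^2 = 169^2 = 28561
13^8 = (13^4)^2 = 28561^2 = 815730721
13^16 = (13^8)^2 = 815730721^2 = 665416609183179841
13^17 = 13 * 13^16 = 13 * 665416609183179841 = 8650415919381337933
13^34 = (13^17)^2 = 8650415919381337933^2 = 74829695578286078013428929473144712489
13^35 = 13 * 13^34 = 13 * 74829695578286078013428929473144712489 = 972786042517719014174576083150881262357

Result: 972786042517719014174576083150881262357
Multiplications needed: 7 (7 lines after 13^1)

13^35 = 972786042517719014174576083150881262357. Using exponentiation by squaring, this requires 7 multiplications. The key idea: if the exponent is even, square the half-power; if odd, multiply by the base once.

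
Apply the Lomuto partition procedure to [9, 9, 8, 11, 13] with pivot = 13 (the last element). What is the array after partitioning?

Lomuto partition with pivot = 13:

Initial array: [9, 9, 8, 11, 13]

arr[0]=9 <= 13: swap with position 0, array becomes [9, 9, 8, 11, 13]
arr[1]=9 <= 13: swap with position 1, array becomes [9, 9, 8, 11, 13]
arr[2]=8 <= 13: swap with position 2, array becomes [9, 9, 8, 11, 13]
arr[3]=11 <= 13: swap with position 3, array becomes [9, 9, 8, 11, 13]

Place pivot at position 4: [9, 9, 8, 11, 13]
Pivot position: 4

After partitioning with pivot 13, the array becomes [9, 9, 8, 11, 13]. The pivot is placed at index 4. All elements to the left of the pivot are <= 13, and all elements to the right are > 13.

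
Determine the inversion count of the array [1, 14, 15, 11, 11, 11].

Finding inversions in [1, 14, 15, 11, 11, 11]:

(1, 3): arr[1]=14 > arr[3]=11
(1, 4): arr[1]=14 > arr[4]=11
(1, 5): arr[1]=14 > arr[5]=11
(2, 3): arr[2]=15 > arr[3]=11
(2, 4): arr[2]=15 > arr[4]=11
(2, 5): arr[2]=15 > arr[5]=11

Total inversions: 6

The array has 6 inversion(s): (1,3), (1,4), (1,5), (2,3), (2,4), (2,5). Each pair (i,j) satisfies i < j and arr[i] > arr[j].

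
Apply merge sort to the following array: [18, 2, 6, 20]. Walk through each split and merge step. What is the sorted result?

Merge sort trace:

Split: [18, 2, 6, 20] -> [18, 2] and [6, 20]
  Split: [18, 2] -> [18] and [2]
  Merge: [18] + [2] -> [2, 18]
  Split: [6, 20] -> [6] and [20]
  Merge: [6] + [20] -> [6, 20]
Merge: [2, 18] + [6, 20] -> [2, 6, 18, 20]

Final sorted array: [2, 6, 18, 20]

The merge sort proceeds by recursively splitting the array and merging sorted halves.
After all merges, the sorted array is [2, 6, 18, 20].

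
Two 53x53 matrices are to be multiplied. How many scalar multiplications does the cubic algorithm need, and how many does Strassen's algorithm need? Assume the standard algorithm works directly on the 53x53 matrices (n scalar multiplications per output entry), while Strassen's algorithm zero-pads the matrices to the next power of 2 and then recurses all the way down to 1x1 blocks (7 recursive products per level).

Matrix multiplication for 53x53 matrices:

Strassen's algorithm requires power-of-2 dimensions. Pad 53x53 to 64x64 (next power of 2).

Standard algorithm: 53^3 = 148877 multiplications
Strassen's algorithm: 7^(log2(64)) = 7^6 = 117649 multiplications
Savings: 148877 - 117649 = 31228 multiplications

Standard: 148877 multiplications (53^3). Strassen: 117649 multiplications (7^6, after padding to 64x64). Strassen reduces 8 recursive multiplications to 7 at each level.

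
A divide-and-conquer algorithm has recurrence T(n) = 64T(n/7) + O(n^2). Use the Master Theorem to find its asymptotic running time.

Master Theorem for T(n) = 64T(n/7) + O(n^2):

a = 64, b = 7, c = 2
log_b(a) = log_7(64) = 2.1372

Case 1: c = 2 < log_7(64) = 2.1372
T(n) = O(n^(log_7 64))

For T(n) = 64T(n/7) + O(n^2): log_7(64) = 2.1372. This is Case 1 of the Master Theorem (c < log_b(a), work dominated by leaves), giving O(n^(log_7 64)).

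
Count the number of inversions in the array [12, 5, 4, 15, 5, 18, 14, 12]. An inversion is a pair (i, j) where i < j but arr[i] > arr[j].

Finding inversions in [12, 5, 4, 15, 5, 18, 14, 12]:

(0, 1): arr[0]=12 > arr[1]=5
(0, 2): arr[0]=12 > arr[2]=4
(0, 4): arr[0]=12 > arr[4]=5
(1, 2): arr[1]=5 > arr[2]=4
(3, 4): arr[3]=15 > arr[4]=5
(3, 6): arr[3]=15 > arr[6]=14
(3, 7): arr[3]=15 > arr[7]=12
(5, 6): arr[5]=18 > arr[6]=14
(5, 7): arr[5]=18 > arr[7]=12
(6, 7): arr[6]=14 > arr[7]=12

Total inversions: 10

The array has 10 inversion(s): (0,1), (0,2), (0,4), (1,2), (3,4), (3,6), (3,7), (5,6), (5,7), (6,7). Each pair (i,j) satisfies i < j and arr[i] > arr[j].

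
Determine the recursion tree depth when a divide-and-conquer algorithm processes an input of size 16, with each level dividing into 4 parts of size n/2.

For divide and conquer with division factor 2:

Problem sizes at each level:
Level 0: 16
Level 1: 8
Level 2: 4
Level 3: 2
Level 4: 1

The root is level 0 and the size-1 base case is level 4 (the tree spans levels 0 through 4, i.e. 5 levels counting the root), so the depth is the number of divisions: log_2(16) = 4

The recursion tree depth is log_2(16) = 4. At each level, the problem size is divided by 2, so it takes 4 divisions to reduce to a base case of size 1. The algorithm makes 4 recursive calls at each level.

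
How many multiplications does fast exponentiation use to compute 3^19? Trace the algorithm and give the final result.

Computing 3^19 by squaring (build up from 3^1; each line after the first costs one multiplication):

3^1 = 3
3^2 = (3^1)^2 = 3^2 = 9
3^4 = (3^2)^2 = 9^2 = 81
3^8 = (3^4)^2 = 81^2 = 6561
3^9 = 3 * 3^8 = 3 * 6561 = 19683
3^18 = (3^9)^2 = 19683^2 = 387420489
3^19 = 3 * 3^18 = 3 * 387420489 = 1162261467

Result: 1162261467
Multiplications needed: 6 (6 lines after 3^1)

3^19 = 1162261467. Using exponentiation by squaring, this requires 6 multiplications. The key idea: if the exponent is even, square the half-power; if odd, multiply by the base once.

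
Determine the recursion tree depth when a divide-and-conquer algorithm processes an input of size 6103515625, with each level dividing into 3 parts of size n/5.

For divide and conquer with division factor 5:

Problem sizes at each level:
Level 0: 6103515625
Level 1: 1220703125
Level 2: 244140625
Level 3: 48828125
Level 4: 9765625
Level 5: 1953125
Level 6: 390625
Level 7: 78125
Level 8: 15625
Level 9: 3125
Level 10: 625
Level 11: 125
Level 12: 25
Level 13: 5
Level 14: 1

The root is level 0 and the size-1 base case is level 14 (the tree spans levels 0 through 14, i.e. 15 levels counting the root), so the depth is the number of divisions: log_5(6103515625) = 14

The recursion tree depth is log_5(6103515625) = 14. At each level, the problem size is divided by 5, so it takes 14 divisions to reduce to a base case of size 1. The algorithm makes 3 recursive calls at each level.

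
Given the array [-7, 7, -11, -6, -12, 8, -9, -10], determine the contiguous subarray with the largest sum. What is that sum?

Using Kadane's algorithm on [-7, 7, -11, -6, -12, 8, -9, -10]:

Scanning through the array:
Position 1 (value 7): max_ending_here = 7, max_so_far = 7
Position 2 (value -11): max_ending_here = -4, max_so_far = 7
Position 3 (value -6): max_ending_here = -6, max_so_far = 7
Position 4 (value -12): max_ending_here = -12, max_so_far = 7
Position 5 (value 8): max_ending_here = 8, max_so_far = 8
Position 6 (value -9): max_ending_here = -1, max_so_far = 8
Position 7 (value -10): max_ending_here = -10, max_so_far = 8

Maximum subarray: [8]
Maximum sum: 8

The maximum subarray is [8] with sum 8. This subarray runs from index 5 to index 5.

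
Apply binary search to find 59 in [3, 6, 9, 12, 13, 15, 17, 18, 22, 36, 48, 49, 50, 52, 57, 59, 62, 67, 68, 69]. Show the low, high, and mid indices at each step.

Binary search for 59 in [3, 6, 9, 12, 13, 15, 17, 18, 22, 36, 48, 49, 50, 52, 57, 59, 62, 67, 68, 69]:

lo=0, hi=19, mid=9, arr[mid]=36 -> 36 < 59, search right half
lo=10, hi=19, mid=14, arr[mid]=57 -> 57 < 59, search right half
lo=15, hi=19, mid=17, arr[mid]=67 -> 67 > 59, search left half
lo=15, hi=16, mid=15, arr[mid]=59 -> Found target at index 15!

Binary search finds 59 at index 15 after 4 comparisons. The search repeatedly halves the search space by comparing with the middle element.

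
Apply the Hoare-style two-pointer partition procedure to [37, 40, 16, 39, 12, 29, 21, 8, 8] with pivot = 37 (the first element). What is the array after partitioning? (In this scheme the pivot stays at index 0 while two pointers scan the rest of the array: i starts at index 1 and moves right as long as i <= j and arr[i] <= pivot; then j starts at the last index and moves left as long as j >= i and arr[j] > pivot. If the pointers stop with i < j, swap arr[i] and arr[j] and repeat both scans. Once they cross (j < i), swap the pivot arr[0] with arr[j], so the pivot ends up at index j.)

Hoare-style two-pointer partition with pivot = 37:

Initial array: [37, 40, 16, 39, 12, 29, 21, 8, 8]

Pointers start at i = 1, j = 8.
i stops at index 1 (arr[1]=40 > 37), j stops at index 8 (arr[8]=8 <= 37): swap arr[1] and arr[8], array becomes [37, 8, 16, 39, 12, 29, 21, 8, 40]
i stops at index 3 (arr[3]=39 > 37), j stops at index 7 (arr[7]=8 <= 37): swap arr[3] and arr[7], array becomes [37, 8, 16, 8, 12, 29, 21, 39, 40]
i ends at 7, j ends at 6: the pointers have crossed (j < i), so scanning stops.

Swap pivot arr[0] with arr[6] to place pivot at position 6: [21, 8, 16, 8, 12, 29, 37, 39, 40]
Pivot position: 6

After partitioning with pivot 37, the array becomes [21, 8, 16, 8, 12, 29, 37, 39, 40]. The pivot is placed at index 6. All elements to the left of the pivot are <= 37, and all elements to the right are > 37.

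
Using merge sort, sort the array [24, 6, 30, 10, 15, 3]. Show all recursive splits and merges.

Merge sort trace:

Split: [24, 6, 30, 10, 15, 3] -> [24, 6, 30] and [10, 15, 3]
  Split: [24, 6, 30] -> [24] and [6, 30]
    Split: [6, 30] -> [6] and [30]
    Merge: [6] + [30] -> [6, 30]
  Merge: [24] + [6, 30] -> [6, 24, 30]
  Split: [10, 15, 3] -> [10] and [15, 3]
    Split: [15, 3] -> [15] and [3]
    Merge: [15] + [3] -> [3, 15]
  Merge: [10] + [3, 15] -> [3, 10, 15]
Merge: [6, 24, 30] + [3, 10, 15] -> [3, 6, 10, 15, 24, 30]

Final sorted array: [3, 6, 10, 15, 24, 30]

The merge sort proceeds by recursively splitting the array and merging sorted halves.
After all merges, the sorted array is [3, 6, 10, 15, 24, 30].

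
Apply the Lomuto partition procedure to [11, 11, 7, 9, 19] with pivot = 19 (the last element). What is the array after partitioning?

Lomuto partition with pivot = 19:

Initial array: [11, 11, 7, 9, 19]

arr[0]=11 <= 19: swap with position 0, array becomes [11, 11, 7, 9, 19]
arr[1]=11 <= 19: swap with position 1, array becomes [11, 11, 7, 9, 19]
arr[2]=7 <= 19: swap with position 2, array becomes [11, 11, 7, 9, 19]
arr[3]=9 <= 19: swap with position 3, array becomes [11, 11, 7, 9, 19]

Place pivot at position 4: [11, 11, 7, 9, 19]
Pivot position: 4

After partitioning with pivot 19, the array becomes [11, 11, 7, 9, 19]. The pivot is placed at index 4. All elements to the left of the pivot are <= 19, and all elements to the right are > 19.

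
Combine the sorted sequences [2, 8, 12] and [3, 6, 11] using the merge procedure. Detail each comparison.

Merging process:

Compare 2 vs 3: take 2 from left. Merged: [2]
Compare 8 vs 3: take 3 from right. Merged: [2, 3]
Compare 8 vs 6: take 6 from right. Merged: [2, 3, 6]
Compare 8 vs 11: take 8 from left. Merged: [2, 3, 6, 8]
Compare 12 vs 11: take 11 from right. Merged: [2, 3, 6, 8, 11]
Append remaining from left: [12]. Merged: [2, 3, 6, 8, 11, 12]

Final merged array: [2, 3, 6, 8, 11, 12]
Total comparisons: 5

The merged array is [2, 3, 6, 8, 11, 12], requiring 5 comparisons. The merge step runs in O(n) time where n is the total number of elements.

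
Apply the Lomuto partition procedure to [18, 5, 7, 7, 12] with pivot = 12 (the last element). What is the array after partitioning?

Lomuto partition with pivot = 12:

Initial array: [18, 5, 7, 7, 12]

arr[0]=18 > 12: no swap
arr[1]=5 <= 12: swap with position 0, array becomes [5, 18, 7, 7, 12]
arr[2]=7 <= 12: swap with position 1, array becomes [5, 7, 18, 7, 12]
arr[3]=7 <= 12: swap with position 2, array becomes [5, 7, 7, 18, 12]

Place pivot at position 3: [5, 7, 7, 12, 18]
Pivot position: 3

After partitioning with pivot 12, the array becomes [5, 7, 7, 12, 18]. The pivot is placed at index 3. All elements to the left of the pivot are <= 12, and all elements to the right are > 12.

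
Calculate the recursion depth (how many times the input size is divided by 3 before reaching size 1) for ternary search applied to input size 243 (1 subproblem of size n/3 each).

For divide and conquer with division factor 3:

Problem sizes at each level:
Level 0: 243
Level 1: 81
Level 2: 27
Level 3: 9
Level 4: 3
Level 5: 1

The root is level 0 and the size-1 base case is level 5 (the tree spans levels 0 through 5, i.e. 6 levels counting the root), so the depth is the number of divisions: log_3(243) = 5

The recursion tree depth is log_3(243) = 5. At each level, the problem size is divided by 3, so it takes 5 divisions to reduce to a base case of size 1. The algorithm makes 1 recursive call at each level.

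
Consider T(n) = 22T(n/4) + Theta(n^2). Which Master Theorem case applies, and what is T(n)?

Master Theorem for T(n) = 22T(n/4) + O(n^2):

a = 22, b = 4, c = 2
log_b(a) = log_4(22) = 2.2297

Case 1: c = 2 < log_4(22) = 2.2297
T(n) = O(n^(log_4 22))

For T(n) = 22T(n/4) + O(n^2): log_4(22) = 2.2297. This is Case 1 of the Master Theorem (c < log_b(a), work dominated by leaves), giving O(n^(log_4 22)).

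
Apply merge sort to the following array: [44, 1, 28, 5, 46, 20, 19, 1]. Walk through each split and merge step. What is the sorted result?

Merge sort trace:

Split: [44, 1, 28, 5, 46, 20, 19, 1] -> [44, 1, 28, 5] and [46, 20, 19, 1]
  Split: [44, 1, 28, 5] -> [44, 1] and [28, 5]
    Split: [44, 1] -> [44] and [1]
    Merge: [44] + [1] -> [1, 44]
    Split: [28, 5] -> [28] and [5]
    Merge: [28] + [5] -> [5, 28]
  Merge: [1, 44] + [5, 28] -> [1, 5, 28, 44]
  Split: [46, 20, 19, 1] -> [46, 20] and [19, 1]
    Split: [46, 20] -> [46] and [20]
    Merge: [46] + [20] -> [20, 46]
    Split: [19, 1] -> [19] and [1]
    Merge: [19] + [1] -> [1, 19]
  Merge: [20, 46] + [1, 19] -> [1, 19, 20, 46]
Merge: [1, 5, 28, 44] + [1, 19, 20, 46] -> [1, 1, 5, 19, 20, 28, 44, 46]

Final sorted array: [1, 1, 5, 19, 20, 28, 44, 46]

The merge sort proceeds by recursively splitting the array and merging sorted halves.
After all merges, the sorted array is [1, 1, 5, 19, 20, 28, 44, 46].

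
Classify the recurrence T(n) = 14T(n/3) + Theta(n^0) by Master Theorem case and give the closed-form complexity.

Master Theorem for T(n) = 14T(n/3) + O(n^0):

a = 14, b = 3, c = 0
log_b(a) = log_3(14) = 2.4022

Case 1: c = 0 < log_3(14) = 2.4022
T(n) = O(n^(log_3 14))

For T(n) = 14T(n/3) + O(n^0): log_3(14) = 2.4022. This is Case 1 of the Master Theorem (c < log_b(a), work dominated by leaves), giving O(n^(log_3 14)).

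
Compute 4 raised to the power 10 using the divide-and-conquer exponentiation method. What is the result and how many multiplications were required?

Computing 4^10 by squaring (build up from 4^1; each line after the first costs one multiplication):

4^1 = 4
4^2 = (4^1)^2 = 4^2 = 16
4^4 = (4^2)^2 = 16^2 = 256
4^5 = 4 * 4^4 = 4 * 256 = 1024
4^10 = (4^5)^2 = 1024^2 = 1048576

Result: 1048576
Multiplications needed: 4 (4 lines after 4^1)

4^10 = 1048576. Using exponentiation by squaring, this requires 4 multiplications. The key idea: if the exponent is even, square the half-power; if odd, multiply by the base once.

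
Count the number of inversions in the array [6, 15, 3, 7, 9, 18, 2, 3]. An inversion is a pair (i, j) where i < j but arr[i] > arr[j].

Finding inversions in [6, 15, 3, 7, 9, 18, 2, 3]:

(0, 2): arr[0]=6 > arr[2]=3
(0, 6): arr[0]=6 > arr[6]=2
(0, 7): arr[0]=6 > arr[7]=3
(1, 2): arr[1]=15 > arr[2]=3
(1, 3): arr[1]=15 > arr[3]=7
(1, 4): arr[1]=15 > arr[4]=9
(1, 6): arr[1]=15 > arr[6]=2
(1, 7): arr[1]=15 > arr[7]=3
(2, 6): arr[2]=3 > arr[6]=2
(3, 6): arr[3]=7 > arr[6]=2
(3, 7): arr[3]=7 > arr[7]=3
(4, 6): arr[4]=9 > arr[6]=2
(4, 7): arr[4]=9 > arr[7]=3
(5, 6): arr[5]=18 > arr[6]=2
(5, 7): arr[5]=18 > arr[7]=3

Total inversions: 15

The array has 15 inversion(s): (0,2), (0,6), (0,7), (1,2), (1,3), (1,4), (1,6), (1,7), (2,6), (3,6), (3,7), (4,6), (4,7), (5,6), (5,7). Each pair (i,j) satisfies i < j and arr[i] > arr[j].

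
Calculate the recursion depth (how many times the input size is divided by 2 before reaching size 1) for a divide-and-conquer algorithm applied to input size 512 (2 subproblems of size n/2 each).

For divide and conquer with division factor 2:

Problem sizes at each level:
Level 0: 512
Level 1: 256
Level 2: 128
Level 3: 64
Level 4: 32
Level 5: 16
Level 6: 8
Level 7: 4
Level 8: 2
Level 9: 1

The root is level 0 and the size-1 base case is level 9 (the tree spans levels 0 through 9, i.e. 10 levels counting the root), so the depth is the number of divisions: log_2(512) = 9

The recursion tree depth is log_2(512) = 9. At each level, the problem size is divided by 2, so it takes 9 divisions to reduce to a base case of size 1. The algorithm makes 2 recursive calls at each level.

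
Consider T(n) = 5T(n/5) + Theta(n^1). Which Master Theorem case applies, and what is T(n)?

Master Theorem for T(n) = 5T(n/5) + O(n^1):

a = 5, b = 5, c = 1
log_b(a) = log_5(5) = 1.0000

Case 2: c = 1 = log_5(5) = 1.0000
T(n) = O(n^1 log n) = O(n log n)

For T(n) = 5T(n/5) + O(n^1): log_5(5) = 1.0000. This is Case 2 of the Master Theorem (c = log_b(a), equal work at all levels), giving O(n log n).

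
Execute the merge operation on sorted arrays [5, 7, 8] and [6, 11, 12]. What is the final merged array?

Merging process:

Compare 5 vs 6: take 5 from left. Merged: [5]
Compare 7 vs 6: take 6 from right. Merged: [5, 6]
Compare 7 vs 11: take 7 from left. Merged: [5, 6, 7]
Compare 8 vs 11: take 8 from left. Merged: [5, 6, 7, 8]
Append remaining from right: [11, 12]. Merged: [5, 6, 7, 8, 11, 12]

Final merged array: [5, 6, 7, 8, 11, 12]
Total comparisons: 4

The merged array is [5, 6, 7, 8, 11, 12], requiring 4 comparisons. The merge step runs in O(n) time where n is the total number of elements.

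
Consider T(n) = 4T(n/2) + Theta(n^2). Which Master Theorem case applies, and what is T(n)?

Master Theorem for T(n) = 4T(n/2) + O(n^2):

a = 4, b = 2, c = 2
log_b(a) = log_2(4) = 2.0000

Case 2: c = 2 = log_2(4) = 2.0000
T(n) = O(n^2 log n) = O(n^2 log n)

For T(n) = 4T(n/2) + O(n^2): log_2(4) = 2.0000. This is Case 2 of the Master Theorem (c = log_b(a), equal work at all levels), giving O(n^2 log n).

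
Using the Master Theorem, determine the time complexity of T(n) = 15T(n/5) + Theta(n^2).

Master Theorem for T(n) = 15T(n/5) + O(n^2):

a = 15, b = 5, c = 2
log_b(a) = log_5(15) = 1.6826

Case 3: c = 2 > log_5(15) = 1.6826
T(n) = O(n^2) = O(n^2)

For T(n) = 15T(n/5) + O(n^2): log_5(15) = 1.6826. This is Case 3 of the Master Theorem (c > log_b(a), work dominated by root), giving O(n^2).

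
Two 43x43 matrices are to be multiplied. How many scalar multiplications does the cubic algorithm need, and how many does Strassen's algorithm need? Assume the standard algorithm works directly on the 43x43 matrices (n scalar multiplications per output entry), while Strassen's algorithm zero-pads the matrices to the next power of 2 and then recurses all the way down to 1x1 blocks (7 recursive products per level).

Matrix multiplication for 43x43 matrices:

Strassen's algorithm requires power-of-2 dimensions. Pad 43x43 to 64x64 (next power of 2).

Standard algorithm: 43^3 = 79507 multiplications
Strassen's algorithm: 7^(log2(64)) = 7^6 = 117649 multiplications
Difference: 79507 - 117649 = -38142 (Strassen uses MORE here due to padding overhead — for small or just-over-power-of-2 n, padding can outweigh the per-level savings)

Standard: 79507 multiplications (43^3). Strassen: 117649 multiplications (7^6, after padding to 64x64). Strassen reduces 8 recursive multiplications to 7 at each level.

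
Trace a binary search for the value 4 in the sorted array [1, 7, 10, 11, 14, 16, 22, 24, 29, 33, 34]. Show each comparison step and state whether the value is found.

Binary search for 4 in [1, 7, 10, 11, 14, 16, 22, 24, 29, 33, 34]:

lo=0, hi=10, mid=5, arr[mid]=16 -> 16 > 4, search left half
lo=0, hi=4, mid=2, arr[mid]=10 -> 10 > 4, search left half
lo=0, hi=1, mid=0, arr[mid]=1 -> 1 < 4, search right half
lo=1, hi=1, mid=1, arr[mid]=7 -> 7 > 4, search left half
lo=1 > hi=0, target 4 not found

Binary search determines that 4 is not in the array after 4 comparisons. The search space was exhausted without finding the target.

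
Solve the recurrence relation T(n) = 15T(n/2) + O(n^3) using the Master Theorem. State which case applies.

Master Theorem for T(n) = 15T(n/2) + O(n^3):

a = 15, b = 2, c = 3
log_b(a) = log_2(15) = 3.9069

Case 1: c = 3 < log_2(15) = 3.9069
T(n) = O(n^(log_2 15))

For T(n) = 15T(n/2) + O(n^3): log_2(15) = 3.9069. This is Case 1 of the Master Theorem (c < log_b(a), work dominated by leaves), giving O(n^(log_2 15)).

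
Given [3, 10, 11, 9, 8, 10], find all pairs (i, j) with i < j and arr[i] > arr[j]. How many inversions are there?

Finding inversions in [3, 10, 11, 9, 8, 10]:

(1, 3): arr[1]=10 > arr[3]=9
(1, 4): arr[1]=10 > arr[4]=8
(2, 3): arr[2]=11 > arr[3]=9
(2, 4): arr[2]=11 > arr[4]=8
(2, 5): arr[2]=11 > arr[5]=10
(3, 4): arr[3]=9 > arr[4]=8

Total inversions: 6

The array has 6 inversion(s): (1,3), (1,4), (2,3), (2,4), (2,5), (3,4). Each pair (i,j) satisfies i < j and arr[i] > arr[j].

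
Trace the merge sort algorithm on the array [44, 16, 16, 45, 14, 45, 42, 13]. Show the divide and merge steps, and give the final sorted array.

Merge sort trace:

Split: [44, 16, 16, 45, 14, 45, 42, 13] -> [44, 16, 16, 45] and [14, 45, 42, 13]
  Split: [44, 16, 16, 45] -> [44, 16] and [16, 45]
    Split: [44, 16] -> [44] and [16]
    Merge: [44] + [16] -> [16, 44]
    Split: [16, 45] -> [16] and [45]
    Merge: [16] + [45] -> [16, 45]
  Merge: [16, 44] + [16, 45] -> [16, 16, 44, 45]
  Split: [14, 45, 42, 13] -> [14, 45] and [42, 13]
    Split: [14, 45] -> [14] and [45]
    Merge: [14] + [45] -> [14, 45]
    Split: [42, 13] -> [42] and [13]
    Merge: [42] + [13] -> [13, 42]
  Merge: [14, 45] + [13, 42] -> [13, 14, 42, 45]
Merge: [16, 16, 44, 45] + [13, 14, 42, 45] -> [13, 14, 16, 16, 42, 44, 45, 45]

Final sorted array: [13, 14, 16, 16, 42, 44, 45, 45]

The merge sort proceeds by recursively splitting the array and merging sorted halves.
After all merges, the sorted array is [13, 14, 16, 16, 42, 44, 45, 45].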